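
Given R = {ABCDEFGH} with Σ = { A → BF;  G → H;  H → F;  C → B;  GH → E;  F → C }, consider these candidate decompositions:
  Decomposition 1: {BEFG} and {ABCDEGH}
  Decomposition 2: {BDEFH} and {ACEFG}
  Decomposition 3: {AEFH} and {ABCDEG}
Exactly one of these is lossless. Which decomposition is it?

Decomposition 1

Decomposition 1: common = {BEG}, closure = {BCEFGH} → lossless.
Decomposition 2: common = {EF}, closure = {BCEF} → lossy.
Decomposition 3: common = {AE}, closure = {ABCEF} → lossy.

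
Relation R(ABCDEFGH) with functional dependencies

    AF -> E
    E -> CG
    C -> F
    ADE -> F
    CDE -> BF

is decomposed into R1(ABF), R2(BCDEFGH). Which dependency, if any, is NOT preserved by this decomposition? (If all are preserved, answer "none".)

Check AF → E: no single fragment contains all of {AEF}, and the restricted closure of {AF} across the fragments never reaches {E}.
E → CG is preserved.
C → F is preserved.
ADE → F is preserved.
CDE → BF is preserved.

AF -> E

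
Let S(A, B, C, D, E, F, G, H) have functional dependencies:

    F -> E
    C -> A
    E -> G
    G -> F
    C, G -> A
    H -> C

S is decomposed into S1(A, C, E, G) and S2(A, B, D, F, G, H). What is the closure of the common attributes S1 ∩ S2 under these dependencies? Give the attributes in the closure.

A, E, F, G

S1 ∩ S2 = {A, G}.
G → F applies, adding F
F → E applies, adding E
Closure: {A, E, F, G}.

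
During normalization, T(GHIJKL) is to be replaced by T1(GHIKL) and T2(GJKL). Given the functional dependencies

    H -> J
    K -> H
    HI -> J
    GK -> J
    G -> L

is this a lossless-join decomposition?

Common attributes: T1 ∩ T2 = {GKL}.
Closure of {GKL}: K → H applies, adding H; GK → J applies, adding J. So (GKL)⁺ = {GHJKL}.
This closure contains every attribute of T2, so T1 ∩ T2 → T2. The join is lossless.

Yes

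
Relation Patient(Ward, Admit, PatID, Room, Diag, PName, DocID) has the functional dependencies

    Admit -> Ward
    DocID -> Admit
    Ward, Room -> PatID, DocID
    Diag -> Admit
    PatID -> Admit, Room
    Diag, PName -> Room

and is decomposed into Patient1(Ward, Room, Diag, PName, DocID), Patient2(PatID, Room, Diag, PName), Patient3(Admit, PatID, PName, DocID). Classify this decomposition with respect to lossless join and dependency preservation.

lossless but not dependency-preserving

Lossless test (chase): Rows 1 and 3 agree on DocID; apply DocID→Admit and equate their Admit entries. Rows 1 and 2 agree on Diag; apply Diag→Admit and equate their Admit entries. Rows 2 and 3 agree on PatID; apply PatID→Admit, Room and equate their Admit, Room entries. Rows 1 and 2 agree on Admit; apply Admit→Ward and equate their Ward entries. Rows 1 and 3 agree on Admit; apply Admit→Ward and equate their Ward entries. Rows 1 and 2 agree on Ward, Room; apply Ward, Room→PatID, DocID and equate their PatID, DocID entries. Row 1 is now all distinguished symbols — the join is lossless.
Dependency preservation: the restricted closure of {Admit} across the fragments never reaches {Ward}, so Admit → Ward cannot be enforced without a join — not preserved.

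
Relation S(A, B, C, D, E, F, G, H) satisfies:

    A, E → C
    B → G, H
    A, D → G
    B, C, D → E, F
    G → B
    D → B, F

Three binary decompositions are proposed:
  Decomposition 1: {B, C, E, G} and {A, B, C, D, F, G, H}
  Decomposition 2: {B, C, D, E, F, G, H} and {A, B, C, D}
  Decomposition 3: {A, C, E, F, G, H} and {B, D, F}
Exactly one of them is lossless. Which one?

Decomposition 1: common = {B, C, G}, closure = {B, C, G, H} → lossy.
Decomposition 2: common = {B, C, D}, closure = {B, C, D, E, F, G, H} → lossless.
Decomposition 3: common = {F}, closure = {F} → lossy.

Decomposition 2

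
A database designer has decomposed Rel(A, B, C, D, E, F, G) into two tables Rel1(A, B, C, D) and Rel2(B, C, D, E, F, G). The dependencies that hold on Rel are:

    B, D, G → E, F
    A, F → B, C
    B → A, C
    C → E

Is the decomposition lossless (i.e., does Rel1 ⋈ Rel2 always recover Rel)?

Common attributes: Rel1 ∩ Rel2 = {B, C, D}.
Closure of {B, C, D}: B → A, C applies, adding A; C → E applies, adding E. So (B, C, D)⁺ = {A, B, C, D, E}.
This closure contains every attribute of Rel1, so Rel1 ∩ Rel2 → Rel1. The join is lossless.

Yes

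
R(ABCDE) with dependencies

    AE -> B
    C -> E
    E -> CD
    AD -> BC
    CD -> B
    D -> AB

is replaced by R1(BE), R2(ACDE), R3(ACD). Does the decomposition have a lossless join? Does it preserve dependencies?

lossless and dependency-preserving

Lossless test (chase): Rows 2 and 3 agree on C; apply C→E and equate their E entries. Rows 1 and 2 agree on E; apply E→CD and equate their CD entries. Rows 2 and 3 agree on AD; apply AD→BC and equate their BC entries. Rows 1 and 2 agree on CD; apply CD→B and equate their B entries. Rows 1 and 2 agree on D; apply D→AB and equate their AB entries. Row 1 is now all distinguished symbols — the join is lossless.
Dependency preservation: AE → B; AD → BC; CD → B; D → AB are not contained in any single fragment, but the restricted closure of each left-hand side across the fragments still reaches the right-hand side; the remaining FDs each lie inside some fragment. All dependencies are preserved.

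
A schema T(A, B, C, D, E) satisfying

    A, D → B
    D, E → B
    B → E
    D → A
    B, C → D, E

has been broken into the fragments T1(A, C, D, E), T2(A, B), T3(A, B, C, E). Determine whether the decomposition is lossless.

Chase test. Columns are A, B, C, D, E; row i has aⱼ where attribute j ∈ Ti, else bᵢⱼ.
Initial tableau (one row per fragment):
  row 1: a1 b12 a3 a4 a5
  row 2: a1 a2 b23 b24 b25
  row 3: a1 a2 a3 b34 a5
Rows 2 and 3 agree on B; apply B→E and equate their E entries.
No row becomes fully distinguished — the join is lossy.

No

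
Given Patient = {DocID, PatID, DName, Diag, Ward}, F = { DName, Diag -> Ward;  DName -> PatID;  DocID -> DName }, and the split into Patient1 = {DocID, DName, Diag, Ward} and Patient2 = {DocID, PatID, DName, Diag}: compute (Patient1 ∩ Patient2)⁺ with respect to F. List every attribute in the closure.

Patient1 ∩ Patient2 = {DocID, DName, Diag}.
DName, Diag → Ward applies, adding Ward
DName → PatID applies, adding PatID
Closure: {DocID, PatID, DName, Diag, Ward}.

DocID, PatID, DName, Diag, Ward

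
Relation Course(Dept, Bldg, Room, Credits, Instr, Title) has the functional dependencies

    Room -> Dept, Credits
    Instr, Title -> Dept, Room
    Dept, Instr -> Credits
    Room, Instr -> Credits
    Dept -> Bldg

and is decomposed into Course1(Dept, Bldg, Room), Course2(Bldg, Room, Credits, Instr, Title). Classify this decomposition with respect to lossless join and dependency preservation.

lossless but not dependency-preserving

Lossless test: (Bldg, Room)⁺ = {Dept, Bldg, Room, Credits}, which contains all of one fragment — lossless.
Dependency preservation: the restricted closure of {Dept, Instr} across the fragments never reaches {Credits}, so Dept, Instr → Credits cannot be enforced without a join — not preserved.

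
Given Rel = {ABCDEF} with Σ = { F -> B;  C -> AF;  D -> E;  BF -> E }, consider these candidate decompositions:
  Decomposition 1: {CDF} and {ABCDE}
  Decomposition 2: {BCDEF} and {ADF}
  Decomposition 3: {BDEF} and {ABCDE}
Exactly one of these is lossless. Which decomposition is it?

Decomposition 1: common = {CD}, closure = {ABCDEF} → lossless.
Decomposition 2: common = {DF}, closure = {BDEF} → lossy.
Decomposition 3: common = {BDE}, closure = {BDE} → lossy.

Decomposition 1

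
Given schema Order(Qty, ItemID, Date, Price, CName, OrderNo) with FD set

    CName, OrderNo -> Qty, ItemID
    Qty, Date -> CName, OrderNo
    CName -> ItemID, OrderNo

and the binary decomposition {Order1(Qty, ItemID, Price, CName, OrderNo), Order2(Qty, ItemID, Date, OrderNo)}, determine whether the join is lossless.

Common attributes: Order1 ∩ Order2 = {Qty, ItemID, OrderNo}.
No dependency enlarges {Qty, ItemID, OrderNo}, so (Qty, ItemID, OrderNo)⁺ = {Qty, ItemID, OrderNo}.
The closure contains neither all of Order1 = {Qty, ItemID, Price, CName, OrderNo} nor all of Order2 = {Qty, ItemID, Date, OrderNo}, so the common attributes are not a superkey of either fragment. The join is lossy.

No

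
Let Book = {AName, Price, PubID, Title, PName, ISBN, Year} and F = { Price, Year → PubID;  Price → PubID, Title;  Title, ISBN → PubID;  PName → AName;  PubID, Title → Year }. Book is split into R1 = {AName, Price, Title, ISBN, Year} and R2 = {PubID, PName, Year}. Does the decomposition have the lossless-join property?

No

Common attributes: R1 ∩ R2 = {Year}.
No dependency enlarges {Year}, so (Year)⁺ = {Year}.
The closure contains neither all of R1 = {AName, Price, Title, ISBN, Year} nor all of R2 = {PubID, PName, Year}, so the common attributes are not a superkey of either fragment. The join is lossy.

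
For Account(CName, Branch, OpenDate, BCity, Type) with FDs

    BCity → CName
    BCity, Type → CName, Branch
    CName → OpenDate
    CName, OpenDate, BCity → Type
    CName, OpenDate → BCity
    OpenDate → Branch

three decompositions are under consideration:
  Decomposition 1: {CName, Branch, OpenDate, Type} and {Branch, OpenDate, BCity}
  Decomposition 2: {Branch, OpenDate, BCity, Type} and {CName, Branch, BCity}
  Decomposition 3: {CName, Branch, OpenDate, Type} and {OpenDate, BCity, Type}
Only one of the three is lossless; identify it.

Decomposition 1: common = {Branch, OpenDate}, closure = {Branch, OpenDate} → lossy.
Decomposition 2: common = {Branch, BCity}, closure = {CName, Branch, OpenDate, BCity, Type} → lossless.
Decomposition 3: common = {OpenDate, Type}, closure = {Branch, OpenDate, Type} → lossy.

Decomposition 2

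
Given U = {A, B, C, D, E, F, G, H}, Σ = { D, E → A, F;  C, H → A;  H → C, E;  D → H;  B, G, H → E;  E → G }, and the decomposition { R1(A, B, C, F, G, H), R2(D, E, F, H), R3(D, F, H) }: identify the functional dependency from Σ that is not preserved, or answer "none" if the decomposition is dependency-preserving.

E → G

Check E → G: no single fragment contains all of {E, G}, and the restricted closure of {E} across the fragments never reaches {G}.
D, E → A, F is preserved.
C, H → A is preserved.
H → C, E is preserved.
D → H is preserved.
B, G, H → E is preserved.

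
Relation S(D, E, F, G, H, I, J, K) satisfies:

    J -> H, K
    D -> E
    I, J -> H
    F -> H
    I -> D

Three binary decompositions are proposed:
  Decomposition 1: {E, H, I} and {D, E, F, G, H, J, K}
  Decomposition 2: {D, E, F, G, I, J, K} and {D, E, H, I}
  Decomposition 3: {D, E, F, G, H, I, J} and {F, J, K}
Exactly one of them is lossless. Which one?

Decomposition 3

Decomposition 1: common = {E, H}, closure = {E, H} → lossy.
Decomposition 2: common = {D, E, I}, closure = {D, E, I} → lossy.
Decomposition 3: common = {F, J}, closure = {F, H, J, K} → lossless.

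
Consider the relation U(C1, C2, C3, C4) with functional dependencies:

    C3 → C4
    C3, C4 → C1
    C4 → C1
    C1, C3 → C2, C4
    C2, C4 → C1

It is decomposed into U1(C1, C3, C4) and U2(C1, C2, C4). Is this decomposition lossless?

Common attributes: U1 ∩ U2 = {C1, C4}.
No dependency enlarges {C1, C4}, so (C1, C4)⁺ = {C1, C4}.
The closure contains neither all of U1 = {C1, C3, C4} nor all of U2 = {C1, C2, C4}, so the common attributes are not a superkey of either fragment. The join is lossy.

No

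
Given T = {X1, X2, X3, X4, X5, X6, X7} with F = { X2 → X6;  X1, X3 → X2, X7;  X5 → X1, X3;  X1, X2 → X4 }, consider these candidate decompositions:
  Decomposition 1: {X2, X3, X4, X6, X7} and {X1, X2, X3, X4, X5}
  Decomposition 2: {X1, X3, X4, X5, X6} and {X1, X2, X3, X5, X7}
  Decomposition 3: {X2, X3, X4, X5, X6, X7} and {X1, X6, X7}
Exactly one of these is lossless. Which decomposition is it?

Decomposition 1: common = {X2, X3, X4}, closure = {X2, X3, X4, X6} → lossy.
Decomposition 2: common = {X1, X3, X5}, closure = {X1, X2, X3, X4, X5, X6, X7} → lossless.
Decomposition 3: common = {X6, X7}, closure = {X6, X7} → lossy.

Decomposition 2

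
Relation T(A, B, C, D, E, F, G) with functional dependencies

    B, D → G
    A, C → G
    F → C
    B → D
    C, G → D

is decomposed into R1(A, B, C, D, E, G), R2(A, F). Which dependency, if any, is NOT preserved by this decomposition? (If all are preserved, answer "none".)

F → C

Check F → C: no single fragment contains all of {C, F}, and the restricted closure of {F} across the fragments never reaches {C}.
B, D → G is preserved.
A, C → G is preserved.
B → D is preserved.
C, G → D is preserved.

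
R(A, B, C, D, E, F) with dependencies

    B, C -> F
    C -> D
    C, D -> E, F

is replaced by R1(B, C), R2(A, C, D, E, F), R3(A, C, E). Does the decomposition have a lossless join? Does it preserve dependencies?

Lossless test (chase): Rows 1 and 2 agree on C; apply C→D and equate their D entries. Rows 1 and 3 agree on C; apply C→D and equate their D entries. Rows 1 and 2 agree on C, D; apply C, D→E, F and equate their E, F entries. Rows 1 and 3 agree on C, D; apply C, D→E, F and equate their E, F entries. No row becomes fully distinguished — the join is lossy.
Dependency preservation: B, C → F is not contained in any single fragment, but the restricted closure of its left-hand side across the fragments still reaches the right-hand side; the remaining FDs each lie inside some fragment. All dependencies are preserved.

lossy but dependency-preserving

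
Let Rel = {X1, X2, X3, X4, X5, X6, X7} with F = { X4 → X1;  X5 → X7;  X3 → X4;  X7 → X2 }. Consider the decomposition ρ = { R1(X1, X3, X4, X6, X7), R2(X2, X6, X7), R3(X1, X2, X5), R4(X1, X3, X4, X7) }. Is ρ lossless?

No

Chase test. Columns are X1, X2, X3, X4, X5, X6, X7; row i has aⱼ where attribute j ∈ Ri, else bᵢⱼ.
Initial tableau (one row per fragment):
  row 1: a1 b12 a3 a4 b15 a6 a7
  row 2: b21 a2 b23 b24 b25 a6 a7
  row 3: a1 a2 b33 b34 a5 b36 b37
  row 4: a1 b42 a3 a4 b45 b46 a7
Rows 1 and 2 agree on X7; apply X7→X2 and equate their X2 entries.
Rows 1 and 4 agree on X7; apply X7→X2 and equate their X2 entries.
No row becomes fully distinguished — the join is lossy.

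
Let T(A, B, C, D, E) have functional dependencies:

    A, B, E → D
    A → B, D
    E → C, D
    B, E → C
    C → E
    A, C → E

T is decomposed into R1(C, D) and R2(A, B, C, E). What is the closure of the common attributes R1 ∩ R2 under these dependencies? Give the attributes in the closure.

C, D, E

R1 ∩ R2 = {C}.
C → E applies, adding E
E → C, D applies, adding D
Closure: {C, D, E}.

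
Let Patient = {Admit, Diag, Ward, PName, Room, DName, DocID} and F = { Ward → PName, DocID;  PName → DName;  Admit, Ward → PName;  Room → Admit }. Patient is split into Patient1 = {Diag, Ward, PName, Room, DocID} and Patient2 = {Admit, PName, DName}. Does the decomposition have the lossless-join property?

No

Common attributes: Patient1 ∩ Patient2 = {PName}.
Closure of {PName}: PName → DName applies, adding DName. So (PName)⁺ = {PName, DName}.
The closure contains neither all of Patient1 = {Diag, Ward, PName, Room, DocID} nor all of Patient2 = {Admit, PName, DName}, so the common attributes are not a superkey of either fragment. The join is lossy.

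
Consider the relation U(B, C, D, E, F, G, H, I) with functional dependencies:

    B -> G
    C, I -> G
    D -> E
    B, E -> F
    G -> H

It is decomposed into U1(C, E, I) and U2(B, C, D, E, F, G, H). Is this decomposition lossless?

Common attributes: U1 ∩ U2 = {C, E}.
No dependency enlarges {C, E}, so (C, E)⁺ = {C, E}.
The closure contains neither all of U1 = {C, E, I} nor all of U2 = {B, C, D, E, F, G, H}, so the common attributes are not a superkey of either fragment. The join is lossy.

No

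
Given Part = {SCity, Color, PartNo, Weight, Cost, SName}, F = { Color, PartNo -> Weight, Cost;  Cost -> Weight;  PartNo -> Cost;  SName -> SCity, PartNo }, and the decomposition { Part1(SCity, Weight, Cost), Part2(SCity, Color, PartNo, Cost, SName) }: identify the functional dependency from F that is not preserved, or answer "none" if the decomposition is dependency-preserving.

Color, PartNo → Weight, Cost: restricted closure across fragments reaches Weight, Cost.
Cost → Weight lies within Part1.
PartNo → Cost lies within Part2.
SName → SCity, PartNo lies within Part2.
Every dependency is enforceable on the fragments, so the decomposition is dependency-preserving.

none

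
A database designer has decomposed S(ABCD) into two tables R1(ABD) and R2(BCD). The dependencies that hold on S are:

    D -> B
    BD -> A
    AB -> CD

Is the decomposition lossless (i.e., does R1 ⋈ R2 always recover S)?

Yes

Common attributes: R1 ∩ R2 = {BD}.
Closure of {BD}: BD → A applies, adding A; AB → CD applies, adding C. So (BD)⁺ = {ABCD}.
This closure contains every attribute of R1, so R1 ∩ R2 → R1. The join is lossless.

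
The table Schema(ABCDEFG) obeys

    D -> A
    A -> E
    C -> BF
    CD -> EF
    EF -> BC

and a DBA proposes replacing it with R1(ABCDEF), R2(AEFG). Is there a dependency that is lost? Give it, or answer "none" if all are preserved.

none

D → A lies within R1.
A → E lies within R1.
C → BF lies within R1.
CD → EF lies within R1.
EF → BC lies within R1.
Every dependency is enforceable on the fragments, so the decomposition is dependency-preserving.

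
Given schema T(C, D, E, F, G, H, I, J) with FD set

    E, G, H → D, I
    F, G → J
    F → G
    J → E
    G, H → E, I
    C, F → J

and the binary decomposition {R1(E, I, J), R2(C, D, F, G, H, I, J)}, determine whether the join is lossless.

Common attributes: R1 ∩ R2 = {I, J}.
Closure of {I, J}: J → E applies, adding E. So (I, J)⁺ = {E, I, J}.
This closure contains every attribute of R1, so R1 ∩ R2 → R1. The join is lossless.

Yes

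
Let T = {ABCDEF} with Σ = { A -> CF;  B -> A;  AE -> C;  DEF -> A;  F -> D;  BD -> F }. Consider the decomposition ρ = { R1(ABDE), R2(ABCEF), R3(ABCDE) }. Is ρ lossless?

Yes

Chase test. Columns are ABCDEF; row i has aⱼ where attribute j ∈ Ri, else bᵢⱼ.
Initial tableau (one row per fragment):
  row 1: a1 a2 b13 a4 a5 b16
  row 2: a1 a2 a3 b24 a5 a6
  row 3: a1 a2 a3 a4 a5 b36
Rows 1 and 2 agree on A; apply A→CF and equate their CF entries.
Rows 1 and 3 agree on A; apply A→CF and equate their CF entries.
Rows 1 and 2 agree on F; apply F→D and equate their D entries.
Row 1 is now all distinguished symbols — the join is lossless.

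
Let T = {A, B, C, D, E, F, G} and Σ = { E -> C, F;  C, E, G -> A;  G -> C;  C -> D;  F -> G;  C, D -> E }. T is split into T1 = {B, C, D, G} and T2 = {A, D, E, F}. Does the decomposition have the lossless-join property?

Common attributes: T1 ∩ T2 = {D}.
No dependency enlarges {D}, so (D)⁺ = {D}.
The closure contains neither all of T1 = {B, C, D, G} nor all of T2 = {A, D, E, F}, so the common attributes are not a superkey of either fragment. The join is lossy.

No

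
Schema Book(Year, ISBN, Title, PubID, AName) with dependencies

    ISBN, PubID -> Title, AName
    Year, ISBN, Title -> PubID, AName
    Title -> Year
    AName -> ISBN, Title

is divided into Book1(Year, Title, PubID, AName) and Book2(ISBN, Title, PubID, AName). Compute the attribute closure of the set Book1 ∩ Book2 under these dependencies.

Year, ISBN, Title, PubID, AName

Book1 ∩ Book2 = {Title, PubID, AName}.
Title → Year applies, adding Year
AName → ISBN, Title applies, adding ISBN
Closure: {Year, ISBN, Title, PubID, AName}.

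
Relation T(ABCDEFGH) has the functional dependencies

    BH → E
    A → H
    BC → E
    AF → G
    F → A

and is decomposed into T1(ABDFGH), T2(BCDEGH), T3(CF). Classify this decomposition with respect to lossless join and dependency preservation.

lossy but dependency-preserving

Lossless test (chase): Rows 1 and 2 agree on BH; apply BH→E and equate their E entries. Rows 1 and 3 agree on F; apply F→A and equate their A entries. Rows 1 and 3 agree on A; apply A→H and equate their H entries. Rows 1 and 3 agree on AF; apply AF→G and equate their G entries. No row becomes fully distinguished — the join is lossy.
Dependency preservation: every FD's attributes lie within a single fragment, so each can be enforced locally — preserved.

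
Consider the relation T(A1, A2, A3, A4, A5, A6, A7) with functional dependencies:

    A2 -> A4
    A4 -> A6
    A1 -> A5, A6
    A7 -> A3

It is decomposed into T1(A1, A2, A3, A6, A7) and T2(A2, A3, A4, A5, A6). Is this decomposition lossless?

No

Common attributes: T1 ∩ T2 = {A2, A3, A6}.
Closure of {A2, A3, A6}: A2 → A4 applies, adding A4. So (A2, A3, A6)⁺ = {A2, A3, A4, A6}.
The closure contains neither all of T1 = {A1, A2, A3, A6, A7} nor all of T2 = {A2, A3, A4, A5, A6}, so the common attributes are not a superkey of either fragment. The join is lossy.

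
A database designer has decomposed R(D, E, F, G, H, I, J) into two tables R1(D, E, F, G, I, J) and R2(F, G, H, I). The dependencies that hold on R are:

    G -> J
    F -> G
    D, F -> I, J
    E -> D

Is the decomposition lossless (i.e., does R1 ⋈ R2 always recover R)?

Common attributes: R1 ∩ R2 = {F, G, I}.
Closure of {F, G, I}: G → J applies, adding J. So (F, G, I)⁺ = {F, G, I, J}.
The closure contains neither all of R1 = {D, E, F, G, I, J} nor all of R2 = {F, G, H, I}, so the common attributes are not a superkey of either fragment. The join is lossy.

No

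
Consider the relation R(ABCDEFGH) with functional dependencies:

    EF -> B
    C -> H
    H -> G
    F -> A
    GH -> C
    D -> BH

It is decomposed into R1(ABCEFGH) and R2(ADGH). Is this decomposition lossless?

No

Common attributes: R1 ∩ R2 = {AGH}.
Closure of {AGH}: GH → C applies, adding C. So (AGH)⁺ = {ACGH}.
The closure contains neither all of R1 = {ABCEFGH} nor all of R2 = {ADGH}, so the common attributes are not a superkey of either fragment. The join is lossy.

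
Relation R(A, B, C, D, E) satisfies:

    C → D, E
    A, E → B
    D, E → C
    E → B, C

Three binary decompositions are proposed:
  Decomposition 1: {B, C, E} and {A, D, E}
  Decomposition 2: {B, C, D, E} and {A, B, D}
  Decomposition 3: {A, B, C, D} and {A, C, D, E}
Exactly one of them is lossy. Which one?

Decomposition 1: common = {E}, closure = {B, C, D, E} → lossless.
Decomposition 2: common = {B, D}, closure = {B, D} → lossy.
Decomposition 3: common = {A, C, D}, closure = {A, B, C, D, E} → lossless.

Decomposition 2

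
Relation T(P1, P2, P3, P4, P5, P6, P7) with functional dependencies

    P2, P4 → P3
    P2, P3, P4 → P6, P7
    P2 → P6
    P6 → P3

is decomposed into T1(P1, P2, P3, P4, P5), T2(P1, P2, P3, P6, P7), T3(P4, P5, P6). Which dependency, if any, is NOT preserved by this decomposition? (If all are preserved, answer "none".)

Check P2, P3, P4 → P6, P7: no single fragment contains all of {P2, P3, P4, P6, P7}, and the restricted closure of {P2, P3, P4} across the fragments never reaches {P6, P7}.
P2, P4 → P3 is preserved.
P2 → P6 is preserved.
P6 → P3 is preserved.

P2, P3, P4 → P6, P7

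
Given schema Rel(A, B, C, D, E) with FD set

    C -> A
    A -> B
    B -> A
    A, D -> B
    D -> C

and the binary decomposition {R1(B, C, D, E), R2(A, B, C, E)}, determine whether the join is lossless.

Common attributes: R1 ∩ R2 = {B, C, E}.
Closure of {B, C, E}: C → A applies, adding A. So (B, C, E)⁺ = {A, B, C, E}.
This closure contains every attribute of R2, so R1 ∩ R2 → R2. The join is lossless.

Yes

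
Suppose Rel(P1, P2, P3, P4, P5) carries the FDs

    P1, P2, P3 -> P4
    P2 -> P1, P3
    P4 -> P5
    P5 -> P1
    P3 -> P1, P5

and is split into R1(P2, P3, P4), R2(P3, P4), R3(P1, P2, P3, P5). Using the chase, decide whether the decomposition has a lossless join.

Yes

Chase test. Columns are P1, P2, P3, P4, P5; row i has aⱼ where attribute j ∈ Ri, else bᵢⱼ.
Initial tableau (one row per fragment):
  row 1: b11 a2 a3 a4 b15
  row 2: b21 b22 a3 a4 b25
  row 3: a1 a2 a3 b34 a5
Rows 1 and 3 agree on P2; apply P2→P1, P3 and equate their P1, P3 entries.
Rows 1 and 2 agree on P4; apply P4→P5 and equate their P5 entries.
Rows 1 and 2 agree on P5; apply P5→P1 and equate their P1 entries.
Rows 1 and 3 agree on P3; apply P3→P1, P5 and equate their P1, P5 entries.
Rows 1 and 3 agree on P1, P2, P3; apply P1, P2, P3→P4 and equate their P4 entries.
Row 1 is now all distinguished symbols — the join is lossless.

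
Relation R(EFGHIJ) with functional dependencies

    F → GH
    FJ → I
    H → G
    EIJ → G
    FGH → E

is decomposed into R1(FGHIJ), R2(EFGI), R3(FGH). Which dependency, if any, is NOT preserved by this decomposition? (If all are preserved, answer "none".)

EIJ → G

Check EIJ → G: no single fragment contains all of {EGIJ}, and the restricted closure of {EIJ} across the fragments never reaches {G}.
F → GH is preserved.
FJ → I is preserved.
H → G is preserved.
FGH → E is preserved.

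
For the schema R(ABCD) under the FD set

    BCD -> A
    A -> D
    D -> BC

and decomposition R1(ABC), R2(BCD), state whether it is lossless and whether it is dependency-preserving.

lossy and not dependency-preserving

Lossless test: (BC)⁺ = {BC}, which is a superkey of neither fragment — lossy.
Dependency preservation: the restricted closure of {BCD} across the fragments never reaches {A}, so BCD → A cannot be enforced without a join — not preserved.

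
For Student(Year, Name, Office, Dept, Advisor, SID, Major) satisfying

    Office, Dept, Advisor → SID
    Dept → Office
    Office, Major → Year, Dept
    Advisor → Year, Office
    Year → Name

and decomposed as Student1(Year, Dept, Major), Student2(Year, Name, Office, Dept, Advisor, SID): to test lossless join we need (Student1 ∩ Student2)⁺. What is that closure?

Year, Name, Office, Dept

Student1 ∩ Student2 = {Year, Dept}.
Dept → Office applies, adding Office
Year → Name applies, adding Name
Closure: {Year, Name, Office, Dept}.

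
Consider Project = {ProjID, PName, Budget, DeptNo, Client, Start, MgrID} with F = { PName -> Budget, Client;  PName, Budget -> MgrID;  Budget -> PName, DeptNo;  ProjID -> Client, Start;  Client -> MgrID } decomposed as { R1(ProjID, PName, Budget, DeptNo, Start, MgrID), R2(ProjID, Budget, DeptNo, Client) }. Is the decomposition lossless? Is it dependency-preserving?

lossless but not dependency-preserving

Lossless test: (ProjID, Budget, DeptNo)⁺ = {ProjID, PName, Budget, DeptNo, Client, Start, MgrID}, which contains all of one fragment — lossless.
Dependency preservation: the restricted closure of {Client} across the fragments never reaches {MgrID}, so Client → MgrID cannot be enforced without a join — not preserved.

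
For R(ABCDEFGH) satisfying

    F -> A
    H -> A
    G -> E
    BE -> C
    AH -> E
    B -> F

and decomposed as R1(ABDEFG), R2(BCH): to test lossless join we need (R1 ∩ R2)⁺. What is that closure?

ABF

R1 ∩ R2 = {B}.
B → F applies, adding F
F → A applies, adding A
Closure: {ABF}.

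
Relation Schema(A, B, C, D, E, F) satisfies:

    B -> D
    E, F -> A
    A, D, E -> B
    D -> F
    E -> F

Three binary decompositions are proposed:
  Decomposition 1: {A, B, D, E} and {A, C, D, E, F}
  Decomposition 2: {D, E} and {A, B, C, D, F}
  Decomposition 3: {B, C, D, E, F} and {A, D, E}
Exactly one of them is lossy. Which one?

Decomposition 1: common = {A, D, E}, closure = {A, B, D, E, F} → lossless.
Decomposition 2: common = {D}, closure = {D, F} → lossy.
Decomposition 3: common = {D, E}, closure = {A, B, D, E, F} → lossless.

Decomposition 2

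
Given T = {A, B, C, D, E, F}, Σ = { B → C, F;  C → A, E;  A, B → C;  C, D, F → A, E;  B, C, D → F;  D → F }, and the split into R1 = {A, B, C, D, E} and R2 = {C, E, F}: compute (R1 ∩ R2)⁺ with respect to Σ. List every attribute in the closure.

R1 ∩ R2 = {C, E}.
C → A, E applies, adding A
Closure: {A, C, E}.

A, C, E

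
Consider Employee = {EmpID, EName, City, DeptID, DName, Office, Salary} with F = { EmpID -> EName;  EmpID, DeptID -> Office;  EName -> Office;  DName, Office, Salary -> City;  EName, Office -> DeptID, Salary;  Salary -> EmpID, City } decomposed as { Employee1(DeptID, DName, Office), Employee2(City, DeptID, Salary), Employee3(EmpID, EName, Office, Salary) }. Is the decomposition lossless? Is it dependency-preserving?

Lossless test (chase): Rows 2 and 3 agree on Salary; apply Salary→EmpID, City and equate their EmpID, City entries. Rows 2 and 3 agree on EmpID; apply EmpID→EName and equate their EName entries. Rows 2 and 3 agree on EName; apply EName→Office and equate their Office entries. Rows 2 and 3 agree on EName, Office; apply EName, Office→DeptID, Salary and equate their DeptID, Salary entries. No row becomes fully distinguished — the join is lossy.
Dependency preservation: EmpID, DeptID → Office; DName, Office, Salary → City; EName, Office → DeptID, Salary; Salary → EmpID, City are not contained in any single fragment, but the restricted closure of each left-hand side across the fragments still reaches the right-hand side; the remaining FDs each lie inside some fragment. All dependencies are preserved.

lossy but dependency-preserving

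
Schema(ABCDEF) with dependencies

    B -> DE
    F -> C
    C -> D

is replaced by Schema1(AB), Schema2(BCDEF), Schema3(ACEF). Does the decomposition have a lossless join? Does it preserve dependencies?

Lossless test (chase): Rows 1 and 2 agree on B; apply B→DE and equate their DE entries. Rows 2 and 3 agree on C; apply C→D and equate their D entries. No row becomes fully distinguished — the join is lossy.
Dependency preservation: every FD's attributes lie within a single fragment, so each can be enforced locally — preserved.

lossy but dependency-preserving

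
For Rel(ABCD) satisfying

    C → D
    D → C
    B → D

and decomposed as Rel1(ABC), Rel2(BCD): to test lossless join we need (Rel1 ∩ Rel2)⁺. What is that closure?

Rel1 ∩ Rel2 = {BC}.
C → D applies, adding D
Closure: {BCD}.

BCD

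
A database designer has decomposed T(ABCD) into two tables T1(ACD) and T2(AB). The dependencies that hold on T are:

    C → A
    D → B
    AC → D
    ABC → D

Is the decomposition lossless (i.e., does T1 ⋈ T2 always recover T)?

No

Common attributes: T1 ∩ T2 = {A}.
No dependency enlarges {A}, so (A)⁺ = {A}.
The closure contains neither all of T1 = {ACD} nor all of T2 = {AB}, so the common attributes are not a superkey of either fragment. The join is lossy.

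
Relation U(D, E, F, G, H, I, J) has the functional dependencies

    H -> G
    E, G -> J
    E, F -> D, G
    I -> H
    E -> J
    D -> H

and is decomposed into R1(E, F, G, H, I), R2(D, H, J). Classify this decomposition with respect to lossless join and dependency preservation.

lossy and not dependency-preserving

Lossless test: (H)⁺ = {G, H}, which is a superkey of neither fragment — lossy.
Dependency preservation: the restricted closure of {E, G} across the fragments never reaches {J}, so E, G → J cannot be enforced without a join — not preserved.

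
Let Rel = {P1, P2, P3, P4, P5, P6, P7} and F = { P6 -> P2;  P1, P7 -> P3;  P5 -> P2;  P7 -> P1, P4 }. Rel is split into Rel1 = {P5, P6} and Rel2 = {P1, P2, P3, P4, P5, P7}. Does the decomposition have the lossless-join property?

No

Common attributes: Rel1 ∩ Rel2 = {P5}.
Closure of {P5}: P5 → P2 applies, adding P2. So (P5)⁺ = {P2, P5}.
The closure contains neither all of Rel1 = {P5, P6} nor all of Rel2 = {P1, P2, P3, P4, P5, P7}, so the common attributes are not a superkey of either fragment. The join is lossy.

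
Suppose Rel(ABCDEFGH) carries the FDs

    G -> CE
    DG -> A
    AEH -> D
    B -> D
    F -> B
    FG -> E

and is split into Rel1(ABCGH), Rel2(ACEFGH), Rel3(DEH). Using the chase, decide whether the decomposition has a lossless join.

No

Chase test. Columns are ABCDEFGH; row i has aⱼ where attribute j ∈ Reli, else bᵢⱼ.
Initial tableau (one row per fragment):
  row 1: a1 a2 a3 b14 b15 b16 a7 a8
  row 2: a1 b22 a3 b24 a5 a6 a7 a8
  row 3: b31 b32 b33 a4 a5 b36 b37 a8
Rows 1 and 2 agree on G; apply G→CE and equate their CE entries.
Rows 1 and 2 agree on AEH; apply AEH→D and equate their D entries.
No row becomes fully distinguished — the join is lossy.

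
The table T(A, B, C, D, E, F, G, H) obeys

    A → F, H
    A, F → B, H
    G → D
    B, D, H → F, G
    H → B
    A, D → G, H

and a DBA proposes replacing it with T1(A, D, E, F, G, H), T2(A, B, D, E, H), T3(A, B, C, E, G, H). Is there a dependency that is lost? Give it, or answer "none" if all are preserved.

none

A → F, H lies within T1.
A, F → B, H: restricted closure across fragments reaches B, H.
G → D lies within T1.
B, D, H → F, G: restricted closure across fragments reaches F, G.
H → B lies within T2.
A, D → G, H lies within T1.
Every dependency is enforceable on the fragments, so the decomposition is dependency-preserving.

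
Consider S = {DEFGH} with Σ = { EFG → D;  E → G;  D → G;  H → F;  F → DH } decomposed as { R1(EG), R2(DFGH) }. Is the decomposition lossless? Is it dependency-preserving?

lossy but dependency-preserving

Lossless test: (G)⁺ = {G}, which is a superkey of neither fragment — lossy.
Dependency preservation: EFG → D is not contained in any single fragment, but the restricted closure of its left-hand side across the fragments still reaches the right-hand side; the remaining FDs each lie inside some fragment. All dependencies are preserved.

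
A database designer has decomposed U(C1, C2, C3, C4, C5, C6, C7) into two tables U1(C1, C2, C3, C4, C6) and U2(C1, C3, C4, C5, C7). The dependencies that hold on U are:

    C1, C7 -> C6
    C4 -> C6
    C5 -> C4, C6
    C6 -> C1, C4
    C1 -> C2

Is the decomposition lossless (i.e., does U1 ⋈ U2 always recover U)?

Yes

Common attributes: U1 ∩ U2 = {C1, C3, C4}.
Closure of {C1, C3, C4}: C4 → C6 applies, adding C6; C1 → C2 applies, adding C2. So (C1, C3, C4)⁺ = {C1, C2, C3, C4, C6}.
This closure contains every attribute of U1, so U1 ∩ U2 → U1. The join is lossless.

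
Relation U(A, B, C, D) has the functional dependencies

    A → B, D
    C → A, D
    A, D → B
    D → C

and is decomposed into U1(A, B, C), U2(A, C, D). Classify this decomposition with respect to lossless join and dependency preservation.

Lossless test: (A, C)⁺ = {A, B, C, D}, which contains all of one fragment — lossless.
Dependency preservation: A → B, D; A, D → B are not contained in any single fragment, but the restricted closure of each left-hand side across the fragments still reaches the right-hand side; the remaining FDs each lie inside some fragment. All dependencies are preserved.

lossless and dependency-preserving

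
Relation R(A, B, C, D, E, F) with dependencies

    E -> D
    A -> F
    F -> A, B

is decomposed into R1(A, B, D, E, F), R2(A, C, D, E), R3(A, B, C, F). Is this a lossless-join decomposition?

Yes

Chase test. Columns are A, B, C, D, E, F; row i has aⱼ where attribute j ∈ Ri, else bᵢⱼ.
Initial tableau (one row per fragment):
  row 1: a1 a2 b13 a4 a5 a6
  row 2: a1 b22 a3 a4 a5 b26
  row 3: a1 a2 a3 b34 b35 a6
Rows 1 and 2 agree on A; apply A→F and equate their F entries.
Rows 1 and 2 agree on F; apply F→A, B and equate their A, B entries.
Row 2 is now all distinguished symbols — the join is lossless.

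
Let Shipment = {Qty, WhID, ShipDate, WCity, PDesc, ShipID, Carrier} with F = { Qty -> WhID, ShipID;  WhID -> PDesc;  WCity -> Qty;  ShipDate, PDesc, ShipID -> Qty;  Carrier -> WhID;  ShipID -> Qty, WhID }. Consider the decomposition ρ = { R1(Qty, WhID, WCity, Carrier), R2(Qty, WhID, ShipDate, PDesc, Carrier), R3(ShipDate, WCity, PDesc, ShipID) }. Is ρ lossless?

No

Chase test. Columns are Qty, WhID, ShipDate, WCity, PDesc, ShipID, Carrier; row i has aⱼ where attribute j ∈ Ri, else bᵢⱼ.
Initial tableau (one row per fragment):
  row 1: a1 a2 b13 a4 b15 b16 a7
  row 2: a1 a2 a3 b24 a5 b26 a7
  row 3: b31 b32 a3 a4 a5 a6 b37
Rows 1 and 2 agree on Qty; apply Qty→WhID, ShipID and equate their WhID, ShipID entries.
Rows 1 and 2 agree on WhID; apply WhID→PDesc and equate their PDesc entries.
Rows 1 and 3 agree on WCity; apply WCity→Qty and equate their Qty entries.
Rows 1 and 3 agree on Qty; apply Qty→WhID, ShipID and equate their WhID, ShipID entries.
No row becomes fully distinguished — the join is lossy.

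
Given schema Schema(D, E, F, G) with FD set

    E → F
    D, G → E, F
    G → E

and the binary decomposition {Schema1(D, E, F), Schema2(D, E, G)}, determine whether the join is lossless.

Yes

Common attributes: Schema1 ∩ Schema2 = {D, E}.
Closure of {D, E}: E → F applies, adding F. So (D, E)⁺ = {D, E, F}.
This closure contains every attribute of Schema1, so Schema1 ∩ Schema2 → Schema1. The join is lossless.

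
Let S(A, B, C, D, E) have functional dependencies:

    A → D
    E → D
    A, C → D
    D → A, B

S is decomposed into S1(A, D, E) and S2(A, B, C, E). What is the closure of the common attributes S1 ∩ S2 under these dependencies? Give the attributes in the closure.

S1 ∩ S2 = {A, E}.
A → D applies, adding D
D → A, B applies, adding B
Closure: {A, B, D, E}.

A, B, D, E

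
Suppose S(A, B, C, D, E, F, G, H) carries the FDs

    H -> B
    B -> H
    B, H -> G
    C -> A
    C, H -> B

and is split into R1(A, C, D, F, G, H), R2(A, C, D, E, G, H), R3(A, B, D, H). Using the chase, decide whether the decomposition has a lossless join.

Chase test. Columns are A, B, C, D, E, F, G, H; row i has aⱼ where attribute j ∈ Ri, else bᵢⱼ.
Initial tableau (one row per fragment):
  row 1: a1 b12 a3 a4 b15 a6 a7 a8
  row 2: a1 b22 a3 a4 a5 b26 a7 a8
  row 3: a1 a2 b33 a4 b35 b36 b37 a8
Rows 1 and 2 agree on H; apply H→B and equate their B entries.
Rows 1 and 3 agree on H; apply H→B and equate their B entries.
Rows 1 and 3 agree on B, H; apply B, H→G and equate their G entries.
No row becomes fully distinguished — the join is lossy.

No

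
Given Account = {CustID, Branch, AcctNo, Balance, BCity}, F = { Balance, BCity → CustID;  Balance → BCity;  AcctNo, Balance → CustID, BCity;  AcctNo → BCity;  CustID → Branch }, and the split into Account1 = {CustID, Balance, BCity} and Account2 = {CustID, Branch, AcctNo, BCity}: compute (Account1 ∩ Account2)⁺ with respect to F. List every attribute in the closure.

Account1 ∩ Account2 = {CustID, BCity}.
CustID → Branch applies, adding Branch
Closure: {CustID, Branch, BCity}.

CustID, Branch, BCity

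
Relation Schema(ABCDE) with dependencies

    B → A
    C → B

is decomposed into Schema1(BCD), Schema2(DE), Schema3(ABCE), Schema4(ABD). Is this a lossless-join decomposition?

Chase test. Columns are ABCDE; row i has aⱼ where attribute j ∈ Schemai, else bᵢⱼ.
Initial tableau (one row per fragment):
  row 1: b11 a2 a3 a4 b15
  row 2: b21 b22 b23 a4 a5
  row 3: a1 a2 a3 b34 a5
  row 4: a1 a2 b43 a4 b45
Rows 1 and 3 agree on B; apply B→A and equate their A entries.
No row becomes fully distinguished — the join is lossy.

No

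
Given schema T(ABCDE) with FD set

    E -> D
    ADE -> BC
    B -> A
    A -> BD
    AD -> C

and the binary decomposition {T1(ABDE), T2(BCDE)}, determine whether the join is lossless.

Yes

Common attributes: T1 ∩ T2 = {BDE}.
Closure of {BDE}: B → A applies, adding A; AD → C applies, adding C. So (BDE)⁺ = {ABCDE}.
This closure contains every attribute of T1, so T1 ∩ T2 → T1. The join is lossless.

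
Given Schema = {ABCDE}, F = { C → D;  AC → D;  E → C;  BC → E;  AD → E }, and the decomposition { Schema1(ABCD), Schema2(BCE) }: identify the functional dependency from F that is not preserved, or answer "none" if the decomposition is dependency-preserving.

Check AD → E: no single fragment contains all of {ADE}, and the restricted closure of {AD} across the fragments never reaches {E}.
C → D is preserved.
AC → D is preserved.
E → C is preserved.
BC → E is preserved.

AD → E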